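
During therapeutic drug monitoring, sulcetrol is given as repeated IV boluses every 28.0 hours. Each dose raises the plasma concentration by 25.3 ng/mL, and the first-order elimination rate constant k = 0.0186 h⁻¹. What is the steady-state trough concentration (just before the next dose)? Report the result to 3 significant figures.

37.0 ng/mL

Fraction remaining after one interval: e^(−kτ) = e^(−0.01860 × 28.0) = 0.5940
R = 1 / (1 − 0.5940) = 2.463
Css,max = 25.3 × 2.463 = 62.32 ng/mL
Css,min = Css,max × e^(−kτ) = 62.32 × 0.5940 ≈ 37.0 ng/mL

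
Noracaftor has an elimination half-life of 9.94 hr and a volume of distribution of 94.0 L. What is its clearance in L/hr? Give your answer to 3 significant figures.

k = ln 2 / t½ = ln 2 / 9.94 = 0.06973 hr⁻¹
CL = k · V = 0.06973 × 94.0 ≈ 6.55 L/hr

6.55 L/hr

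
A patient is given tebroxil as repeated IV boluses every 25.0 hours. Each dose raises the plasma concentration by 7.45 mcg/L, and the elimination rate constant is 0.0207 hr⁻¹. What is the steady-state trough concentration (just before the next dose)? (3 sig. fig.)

Fraction remaining after one interval: e^(−kτ) = e^(−0.02070 × 25.0) = 0.5960
R = 1 / (1 − 0.5960) = 2.475
Css,max = 7.45 × 2.475 = 18.44 mcg/L
Css,min = Css,max × e^(−kτ) = 18.44 × 0.5960 ≈ 11.0 mcg/L

11.0 mcg/L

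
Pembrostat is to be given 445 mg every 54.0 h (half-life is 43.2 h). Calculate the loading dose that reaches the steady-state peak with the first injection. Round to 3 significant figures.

768 mg

k = ln 2 / 43.2 = 0.01605 h⁻¹
Accumulation ratio R = 1 / (1 − e^(−kτ)) = 1 / (1 − e^(−0.01605×54.0)) = 1 / (1 − 0.4204) = 1.725
Loading dose = maintenance dose × R = 445 × 1.725 ≈ 768 mg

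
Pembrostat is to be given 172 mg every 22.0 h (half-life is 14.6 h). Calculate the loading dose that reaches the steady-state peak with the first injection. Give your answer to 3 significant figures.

265 mg

k = ln 2 / 14.6 = 0.04748 h⁻¹
Accumulation ratio R = 1 / (1 − e^(−kτ)) = 1 / (1 − e^(−0.04748×22.0)) = 1 / (1 − 0.3519) = 1.543
Loading dose = maintenance dose × R = 172 × 1.543 ≈ 265 mg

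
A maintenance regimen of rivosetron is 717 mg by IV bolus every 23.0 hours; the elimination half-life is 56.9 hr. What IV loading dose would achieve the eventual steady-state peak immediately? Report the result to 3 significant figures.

2930 mg

k = ln 2 / 56.9 = 0.01218 hr⁻¹
Accumulation ratio R = 1 / (1 − e^(−kτ)) = 1 / (1 − e^(−0.01218×23.0)) = 1 / (1 − 0.7556) = 4.092
Loading dose = maintenance dose × R = 717 × 4.092 ≈ 2930 mg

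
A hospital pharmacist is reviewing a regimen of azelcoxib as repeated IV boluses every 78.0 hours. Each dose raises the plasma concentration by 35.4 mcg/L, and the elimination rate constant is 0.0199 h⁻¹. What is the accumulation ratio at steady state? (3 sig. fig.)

1.27

Fraction remaining after one interval: e^(−kτ) = e^(−0.01990 × 78.0) = 0.2118
R = 1 / (1 − 0.2118) = 1 / 0.7882 ≈ 1.27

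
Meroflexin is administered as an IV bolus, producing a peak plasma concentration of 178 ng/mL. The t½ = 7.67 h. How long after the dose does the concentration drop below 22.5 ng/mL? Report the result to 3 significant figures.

k = ln 2 / 7.67 = 0.09037 h⁻¹
C(t) = C₀ e^(−kt)  ⇒  t = ln(C₀/C) / k
t = ln(178/22.5) / 0.09037 = 2.068 / 0.09037 ≈ 22.9 hours

22.9 hours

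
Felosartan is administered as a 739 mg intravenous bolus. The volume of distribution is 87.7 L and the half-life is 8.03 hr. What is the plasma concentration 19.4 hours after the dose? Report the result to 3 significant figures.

1.58 mg/L

C₀ = dose / V = 739 / 87.7 = 8.426 mg/L
k = ln 2 / 8.03 = 0.08632 hr⁻¹
C(t) = C₀ e^(−kt) = 8.426 × e^(−0.08632 × 19.4) = 8.426 × e^(−1.675) = 8.426 × 0.1874 ≈ 1.58 mg/L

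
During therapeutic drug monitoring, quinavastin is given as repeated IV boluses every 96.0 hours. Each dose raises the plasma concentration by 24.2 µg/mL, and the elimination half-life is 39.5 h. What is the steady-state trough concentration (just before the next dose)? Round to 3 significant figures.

k = ln 2 / 39.5 = 0.01755 h⁻¹
Fraction remaining after one interval: e^(−kτ) = e^(−0.01755 × 96.0) = 0.1855
R = 1 / (1 − 0.1855) = 1.228
Css,max = 24.2 × 1.228 = 29.71 µg/mL
Css,min = Css,max × e^(−kτ) = 29.71 × 0.1855 ≈ 5.51 µg/mL

5.51 µg/mL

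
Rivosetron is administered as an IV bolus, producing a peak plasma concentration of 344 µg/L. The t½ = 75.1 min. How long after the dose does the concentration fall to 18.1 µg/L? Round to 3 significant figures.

k = ln 2 / 75.1 = 0.009230 min⁻¹
C(t) = C₀ e^(−kt)  ⇒  t = ln(C₀/C) / k
t = ln(344/18.1) / 0.009230 = 2.945 / 0.009230 ≈ 319 minutes

319 minutes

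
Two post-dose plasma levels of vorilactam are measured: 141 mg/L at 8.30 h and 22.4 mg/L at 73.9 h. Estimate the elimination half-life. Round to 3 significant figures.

k = ln(C₁/C₂) / (t₂ − t₁) = ln(141/22.4) / (73.9 − 8.30)
  = 1.840 / 65.60 = 0.02804 h⁻¹
t½ = ln 2 / k = ln 2 / 0.02804 ≈ 24.7 hours

24.7 hours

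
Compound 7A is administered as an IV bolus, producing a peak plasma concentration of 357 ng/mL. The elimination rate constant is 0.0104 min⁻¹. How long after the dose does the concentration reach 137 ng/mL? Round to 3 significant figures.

C(t) = C₀ e^(−kt)  ⇒  t = ln(C₀/C) / k
t = ln(357/137) / 0.01040 = 0.9578 / 0.01040 ≈ 92.1 minutes

92.1 minutes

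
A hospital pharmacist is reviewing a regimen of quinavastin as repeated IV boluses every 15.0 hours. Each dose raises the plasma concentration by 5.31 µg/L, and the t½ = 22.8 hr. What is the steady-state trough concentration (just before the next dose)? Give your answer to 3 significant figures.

k = ln 2 / 22.8 = 0.03040 hr⁻¹
Fraction remaining after one interval: e^(−kτ) = e^(−0.03040 × 15.0) = 0.6338
R = 1 / (1 − 0.6338) = 2.731
Css,max = 5.31 × 2.731 = 14.50 µg/L
Css,min = Css,max × e^(−kτ) = 14.50 × 0.6338 ≈ 9.19 µg/L

9.19 µg/L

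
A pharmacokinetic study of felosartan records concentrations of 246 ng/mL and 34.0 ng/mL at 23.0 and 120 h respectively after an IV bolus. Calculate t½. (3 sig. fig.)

34.0 hours

k = ln(C₁/C₂) / (t₂ − t₁) = ln(246/34.0) / (120 − 23.0)
  = 1.979 / 97.00 = 0.02040 h⁻¹
t½ = ln 2 / k = ln 2 / 0.02040 ≈ 34.0 hours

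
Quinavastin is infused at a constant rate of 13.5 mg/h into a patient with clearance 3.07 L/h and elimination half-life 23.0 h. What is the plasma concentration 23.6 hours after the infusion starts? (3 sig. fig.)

2.24 µg/mL

Css = rate / CL = 13.5 / 3.07 = 4.397 µg/mL
k = ln 2 / 23.0 = 0.03014 h⁻¹
C(t) = Css (1 − e^(−kt)) = 4.397 × (1 − e^(−0.7112)) = 4.397 × 0.5090 ≈ 2.24 µg/mL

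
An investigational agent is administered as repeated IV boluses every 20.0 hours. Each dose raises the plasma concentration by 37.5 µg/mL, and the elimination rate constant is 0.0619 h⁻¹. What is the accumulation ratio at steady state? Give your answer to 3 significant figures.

Fraction remaining after one interval: e^(−kτ) = e^(−0.06190 × 20.0) = 0.2900
R = 1 / (1 − 0.2900) = 1 / 0.7100 ≈ 1.41

1.41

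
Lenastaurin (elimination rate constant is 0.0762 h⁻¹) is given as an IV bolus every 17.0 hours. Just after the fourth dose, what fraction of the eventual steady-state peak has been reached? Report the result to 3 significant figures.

f_n = 1 − e^(−nkτ) = 1 − e^(−4 × 0.07620 × 17.0) = 1 − e^(−5.182) = 1 − 0.005619 ≈ 0.994

0.994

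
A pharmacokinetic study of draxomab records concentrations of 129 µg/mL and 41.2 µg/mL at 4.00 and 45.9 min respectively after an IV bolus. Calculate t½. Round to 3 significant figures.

k = ln(C₁/C₂) / (t₂ − t₁) = ln(129/41.2) / (45.9 − 4.00)
  = 1.141 / 41.90 = 0.02724 min⁻¹
t½ = ln 2 / k = ln 2 / 0.02724 ≈ 25.4 minutes

25.4 minutes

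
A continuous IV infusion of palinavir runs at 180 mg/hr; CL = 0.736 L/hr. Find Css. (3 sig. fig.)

Css = infusion rate / CL = 180 / 0.736 ≈ 245 mg/L

245 mg/L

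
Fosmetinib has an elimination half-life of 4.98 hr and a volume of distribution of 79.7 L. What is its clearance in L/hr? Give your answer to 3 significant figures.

k = ln 2 / t½ = ln 2 / 4.98 = 0.1392 hr⁻¹
CL = k · V = 0.1392 × 79.7 ≈ 11.1 L/hr

11.1 L/hr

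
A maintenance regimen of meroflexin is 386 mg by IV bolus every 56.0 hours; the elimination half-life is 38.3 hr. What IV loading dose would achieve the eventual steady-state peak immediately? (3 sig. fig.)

606 mg

k = ln 2 / 38.3 = 0.01810 hr⁻¹
Accumulation ratio R = 1 / (1 − e^(−kτ)) = 1 / (1 − e^(−0.01810×56.0)) = 1 / (1 − 0.3630) = 1.570
Loading dose = maintenance dose × R = 386 × 1.570 ≈ 606 mg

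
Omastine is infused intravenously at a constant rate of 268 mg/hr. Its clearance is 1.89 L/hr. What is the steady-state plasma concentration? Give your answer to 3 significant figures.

Css = infusion rate / CL = 268 / 1.89 ≈ 142 µg/mL

142 µg/mL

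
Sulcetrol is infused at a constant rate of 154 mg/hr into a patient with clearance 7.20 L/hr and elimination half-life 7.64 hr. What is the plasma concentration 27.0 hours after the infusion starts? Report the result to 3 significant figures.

19.5 mg/L

Css = rate / CL = 154 / 7.20 = 21.39 mg/L
k = ln 2 / 7.64 = 0.09073 hr⁻¹
C(t) = Css (1 − e^(−kt)) = 21.39 × (1 − e^(−2.450)) = 21.39 × 0.9137 ≈ 19.5 mg/L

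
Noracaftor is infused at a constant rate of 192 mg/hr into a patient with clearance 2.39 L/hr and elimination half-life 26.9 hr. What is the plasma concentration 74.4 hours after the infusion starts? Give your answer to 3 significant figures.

68.5 mg/L

Css = rate / CL = 192 / 2.39 = 80.33 mg/L
k = ln 2 / 26.9 = 0.02577 hr⁻¹
C(t) = Css (1 − e^(−kt)) = 80.33 × (1 − e^(−1.917)) = 80.33 × 0.8530 ≈ 68.5 mg/L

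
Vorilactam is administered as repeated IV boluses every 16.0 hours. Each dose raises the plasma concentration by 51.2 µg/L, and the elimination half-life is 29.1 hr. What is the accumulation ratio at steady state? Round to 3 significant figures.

3.16

k = ln 2 / 29.1 = 0.02382 hr⁻¹
Fraction remaining after one interval: e^(−kτ) = e^(−0.02382 × 16.0) = 0.6831
R = 1 / (1 − 0.6831) = 1 / 0.3169 ≈ 3.16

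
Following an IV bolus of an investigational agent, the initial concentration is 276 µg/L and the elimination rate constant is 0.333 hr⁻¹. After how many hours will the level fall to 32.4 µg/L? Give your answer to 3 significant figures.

C(t) = C₀ e^(−kt)  ⇒  t = ln(C₀/C) / k
t = ln(276/32.4) / 0.3330 = 2.142 / 0.3330 ≈ 6.43 hours

6.43 hours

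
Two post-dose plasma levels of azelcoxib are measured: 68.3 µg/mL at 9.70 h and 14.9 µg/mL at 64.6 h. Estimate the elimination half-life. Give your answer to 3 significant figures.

25.0 hours

k = ln(C₁/C₂) / (t₂ − t₁) = ln(68.3/14.9) / (64.6 − 9.70)
  = 1.523 / 54.90 = 0.02773 h⁻¹
t½ = ln 2 / k = ln 2 / 0.02773 ≈ 25.0 hours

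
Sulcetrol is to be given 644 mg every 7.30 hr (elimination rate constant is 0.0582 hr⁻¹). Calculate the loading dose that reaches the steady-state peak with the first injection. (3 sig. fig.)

Accumulation ratio R = 1 / (1 − e^(−kτ)) = 1 / (1 − e^(−0.05820×7.30)) = 1 / (1 − 0.6539) = 2.889
Loading dose = maintenance dose × R = 644 × 2.889 ≈ 1860 mg

1860 mg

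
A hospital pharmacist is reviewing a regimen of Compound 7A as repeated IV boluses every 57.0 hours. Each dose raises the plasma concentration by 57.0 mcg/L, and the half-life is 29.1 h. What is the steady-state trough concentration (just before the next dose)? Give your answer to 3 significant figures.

19.7 mcg/L

k = ln 2 / 29.1 = 0.02382 h⁻¹
Fraction remaining after one interval: e^(−kτ) = e^(−0.02382 × 57.0) = 0.2572
R = 1 / (1 − 0.2572) = 1.346
Css,max = 57.0 × 1.346 = 76.74 mcg/L
Css,min = Css,max × e^(−kτ) = 76.74 × 0.2572 ≈ 19.7 mcg/L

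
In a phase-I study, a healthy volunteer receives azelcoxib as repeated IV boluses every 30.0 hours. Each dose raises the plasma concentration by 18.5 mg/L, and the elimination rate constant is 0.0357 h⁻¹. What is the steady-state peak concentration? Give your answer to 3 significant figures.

Fraction remaining after one interval: e^(−kτ) = e^(−0.03570 × 30.0) = 0.3427
R = 1 / (1 − 0.3427) = 1.521
Css,max = 18.5 × 1.521 ≈ 28.1 mg/L

28.1 mg/L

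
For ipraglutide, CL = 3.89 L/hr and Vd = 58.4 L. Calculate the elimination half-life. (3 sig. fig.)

10.4 hours

k = CL / V = 3.89 / 58.4 = 0.06661 hr⁻¹
t½ = ln 2 / k = ln 2 / 0.06661 ≈ 10.4 hours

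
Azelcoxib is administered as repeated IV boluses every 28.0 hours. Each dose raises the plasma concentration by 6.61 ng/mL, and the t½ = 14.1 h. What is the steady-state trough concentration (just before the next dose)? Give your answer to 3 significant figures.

k = ln 2 / 14.1 = 0.04916 h⁻¹
Fraction remaining after one interval: e^(−kτ) = e^(−0.04916 × 28.0) = 0.2525
R = 1 / (1 − 0.2525) = 1.338
Css,max = 6.61 × 1.338 = 8.842 ng/mL
Css,min = Css,max × e^(−kτ) = 8.842 × 0.2525 ≈ 2.23 ng/mL

2.23 ng/mL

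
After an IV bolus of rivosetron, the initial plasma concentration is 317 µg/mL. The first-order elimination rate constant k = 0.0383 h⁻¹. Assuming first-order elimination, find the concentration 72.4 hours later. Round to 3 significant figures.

C(t) = C₀ e^(−kt) = 317 × e^(−0.03830 × 72.4) = 317 × e^(−2.773) = 317 × 0.06248 ≈ 19.8 µg/mL

19.8 µg/mL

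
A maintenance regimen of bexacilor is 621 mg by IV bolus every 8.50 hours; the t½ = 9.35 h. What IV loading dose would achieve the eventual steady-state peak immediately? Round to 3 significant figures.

k = ln 2 / 9.35 = 0.07413 h⁻¹
Accumulation ratio R = 1 / (1 − e^(−kτ)) = 1 / (1 − e^(−0.07413×8.50)) = 1 / (1 − 0.5325) = 2.139
Loading dose = maintenance dose × R = 621 × 2.139 ≈ 1330 mg

1330 mg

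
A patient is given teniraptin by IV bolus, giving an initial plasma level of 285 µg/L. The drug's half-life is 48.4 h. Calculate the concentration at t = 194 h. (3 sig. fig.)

k = ln 2 / 48.4 = 0.01432 h⁻¹
194 h is 4.008 half-lives, so C = 285 × (1/2)^4.008 = 285 × 0.06214 ≈ 17.7 µg/L

17.7 µg/L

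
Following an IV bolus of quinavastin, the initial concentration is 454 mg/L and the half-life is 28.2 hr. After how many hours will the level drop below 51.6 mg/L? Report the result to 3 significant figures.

k = ln 2 / 28.2 = 0.02458 hr⁻¹
C(t) = C₀ e^(−kt)  ⇒  t = ln(C₀/C) / k
t = ln(454/51.6) / 0.02458 = 2.175 / 0.02458 ≈ 88.5 hours

88.5 hours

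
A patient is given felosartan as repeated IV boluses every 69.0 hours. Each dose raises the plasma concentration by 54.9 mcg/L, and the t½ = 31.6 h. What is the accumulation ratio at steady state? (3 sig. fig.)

1.28

k = ln 2 / 31.6 = 0.02194 h⁻¹
Fraction remaining after one interval: e^(−kτ) = e^(−0.02194 × 69.0) = 0.2201
R = 1 / (1 − 0.2201) = 1 / 0.7799 ≈ 1.28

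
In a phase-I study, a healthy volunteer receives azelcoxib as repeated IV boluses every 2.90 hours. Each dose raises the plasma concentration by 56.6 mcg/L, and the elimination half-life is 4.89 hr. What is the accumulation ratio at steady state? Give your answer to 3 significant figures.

2.97

k = ln 2 / 4.89 = 0.1417 hr⁻¹
Fraction remaining after one interval: e^(−kτ) = e^(−0.1417 × 2.90) = 0.6629
R = 1 / (1 − 0.6629) = 1 / 0.3371 ≈ 2.97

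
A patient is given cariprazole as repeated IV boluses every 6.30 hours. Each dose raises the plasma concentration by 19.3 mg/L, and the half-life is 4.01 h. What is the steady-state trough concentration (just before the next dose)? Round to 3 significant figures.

k = ln 2 / 4.01 = 0.1729 h⁻¹
Fraction remaining after one interval: e^(−kτ) = e^(−0.1729 × 6.30) = 0.3366
R = 1 / (1 − 0.3366) = 1.507
Css,max = 19.3 × 1.507 = 29.09 mg/L
Css,min = Css,max × e^(−kτ) = 29.09 × 0.3366 ≈ 9.79 mg/L

9.79 mg/L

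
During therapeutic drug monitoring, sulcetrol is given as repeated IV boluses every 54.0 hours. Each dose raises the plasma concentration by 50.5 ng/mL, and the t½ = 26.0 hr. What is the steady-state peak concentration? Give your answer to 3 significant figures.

k = ln 2 / 26.0 = 0.02666 hr⁻¹
Fraction remaining after one interval: e^(−kτ) = e^(−0.02666 × 54.0) = 0.2370
R = 1 / (1 − 0.2370) = 1.311
Css,max = 50.5 × 1.311 ≈ 66.2 ng/mL

66.2 ng/mL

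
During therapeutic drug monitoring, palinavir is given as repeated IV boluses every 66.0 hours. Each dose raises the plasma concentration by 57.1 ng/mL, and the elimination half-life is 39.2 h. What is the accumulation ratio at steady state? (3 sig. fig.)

1.45

k = ln 2 / 39.2 = 0.01768 h⁻¹
Fraction remaining after one interval: e^(−kτ) = e^(−0.01768 × 66.0) = 0.3113
R = 1 / (1 − 0.3113) = 1 / 0.6887 ≈ 1.45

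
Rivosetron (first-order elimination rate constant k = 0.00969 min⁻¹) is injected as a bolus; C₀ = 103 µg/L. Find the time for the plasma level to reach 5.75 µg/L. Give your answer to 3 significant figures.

298 minutes

C(t) = C₀ e^(−kt)  ⇒  t = ln(C₀/C) / k
t = ln(103/5.75) / 0.009690 = 2.886 / 0.009690 ≈ 298 minutes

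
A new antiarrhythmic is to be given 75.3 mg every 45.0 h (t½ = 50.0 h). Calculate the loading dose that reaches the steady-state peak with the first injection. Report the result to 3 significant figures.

162 mg

k = ln 2 / 50.0 = 0.01386 h⁻¹
Accumulation ratio R = 1 / (1 − e^(−kτ)) = 1 / (1 − e^(−0.01386×45.0)) = 1 / (1 − 0.5359) = 2.155
Loading dose = maintenance dose × R = 75.3 × 2.155 ≈ 162 mg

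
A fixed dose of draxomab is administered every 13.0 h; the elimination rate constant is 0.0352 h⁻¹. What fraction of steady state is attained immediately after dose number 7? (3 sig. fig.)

0.959

f_n = 1 − e^(−nkτ) = 1 − e^(−7 × 0.03520 × 13.0) = 1 − e^(−3.203) = 1 − 0.04063 ≈ 0.959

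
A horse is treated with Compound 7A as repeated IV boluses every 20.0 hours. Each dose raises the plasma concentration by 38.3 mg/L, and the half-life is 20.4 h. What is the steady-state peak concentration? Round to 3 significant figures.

k = ln 2 / 20.4 = 0.03398 h⁻¹
Fraction remaining after one interval: e^(−kτ) = e^(−0.03398 × 20.0) = 0.5068
R = 1 / (1 − 0.5068) = 2.028
Css,max = 38.3 × 2.028 ≈ 77.7 mg/L

77.7 mg/L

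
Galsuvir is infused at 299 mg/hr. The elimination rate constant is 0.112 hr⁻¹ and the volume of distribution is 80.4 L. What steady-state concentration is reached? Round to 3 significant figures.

CL = k · V = 0.112 × 80.4 = 9.005 L/hr
Css = rate / CL = 299 / 9.005 ≈ 33.2 µg/mL

33.2 µg/mL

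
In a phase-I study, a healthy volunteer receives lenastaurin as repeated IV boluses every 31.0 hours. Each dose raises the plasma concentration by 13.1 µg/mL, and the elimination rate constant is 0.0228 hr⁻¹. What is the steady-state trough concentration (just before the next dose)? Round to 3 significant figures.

Fraction remaining after one interval: e^(−kτ) = e^(−0.02280 × 31.0) = 0.4932
R = 1 / (1 − 0.4932) = 1.973
Css,max = 13.1 × 1.973 = 25.85 µg/mL
Css,min = Css,max × e^(−kτ) = 25.85 × 0.4932 ≈ 12.7 µg/mL

12.7 µg/mL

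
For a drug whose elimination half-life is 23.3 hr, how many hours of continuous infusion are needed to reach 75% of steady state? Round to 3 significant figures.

46.6 hours

k = ln 2 / 23.3 = 0.02975 hr⁻¹
f = 1 − e^(−kt)  ⇒  t = −ln(1 − f) / k
t = −ln(1 − 0.75) / 0.02975 = 1.386 / 0.02975 ≈ 46.6 hours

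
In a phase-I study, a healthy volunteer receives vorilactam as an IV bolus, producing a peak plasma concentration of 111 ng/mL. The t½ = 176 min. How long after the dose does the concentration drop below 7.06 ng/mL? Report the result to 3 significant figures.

700 minutes

k = ln 2 / 176 = 0.003938 min⁻¹
C(t) = C₀ e^(−kt)  ⇒  t = ln(C₀/C) / k
t = ln(111/7.06) / 0.003938 = 2.755 / 0.003938 ≈ 700 minutes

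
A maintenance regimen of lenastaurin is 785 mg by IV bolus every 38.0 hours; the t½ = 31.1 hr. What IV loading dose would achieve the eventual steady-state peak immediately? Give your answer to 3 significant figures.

k = ln 2 / 31.1 = 0.02229 hr⁻¹
Accumulation ratio R = 1 / (1 − e^(−kτ)) = 1 / (1 − e^(−0.02229×38.0)) = 1 / (1 − 0.4287) = 1.750
Loading dose = maintenance dose × R = 785 × 1.750 ≈ 1370 mg

1370 mg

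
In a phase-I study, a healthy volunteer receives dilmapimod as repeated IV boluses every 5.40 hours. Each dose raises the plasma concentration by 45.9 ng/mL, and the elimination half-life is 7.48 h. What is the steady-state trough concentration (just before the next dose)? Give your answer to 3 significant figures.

k = ln 2 / 7.48 = 0.09267 h⁻¹
Fraction remaining after one interval: e^(−kτ) = e^(−0.09267 × 5.40) = 0.6063
R = 1 / (1 − 0.6063) = 2.540
Css,max = 45.9 × 2.540 = 116.6 ng/mL
Css,min = Css,max × e^(−kτ) = 116.6 × 0.6063 ≈ 70.7 ng/mL

70.7 ng/mL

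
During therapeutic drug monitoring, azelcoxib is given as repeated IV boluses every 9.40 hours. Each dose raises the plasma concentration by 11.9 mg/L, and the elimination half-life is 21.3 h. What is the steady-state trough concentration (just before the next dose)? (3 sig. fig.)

k = ln 2 / 21.3 = 0.03254 h⁻¹
Fraction remaining after one interval: e^(−kτ) = e^(−0.03254 × 9.40) = 0.7365
R = 1 / (1 − 0.7365) = 3.795
Css,max = 11.9 × 3.795 = 45.15 mg/L
Css,min = Css,max × e^(−kτ) = 45.15 × 0.7365 ≈ 33.3 mg/L

33.3 mg/L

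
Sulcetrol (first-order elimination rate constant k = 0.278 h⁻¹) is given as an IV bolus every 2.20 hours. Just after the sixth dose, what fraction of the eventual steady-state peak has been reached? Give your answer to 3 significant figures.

0.975

f_n = 1 − e^(−nkτ) = 1 − e^(−6 × 0.2780 × 2.20) = 1 − e^(−3.670) = 1 − 0.02549 ≈ 0.975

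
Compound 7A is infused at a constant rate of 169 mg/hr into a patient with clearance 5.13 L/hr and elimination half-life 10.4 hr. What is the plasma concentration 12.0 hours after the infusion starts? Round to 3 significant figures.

18.1 mg/L

Css = rate / CL = 169 / 5.13 = 32.94 mg/L
k = ln 2 / 10.4 = 0.06665 hr⁻¹
C(t) = Css (1 − e^(−kt)) = 32.94 × (1 − e^(−0.7998)) = 32.94 × 0.5506 ≈ 18.1 mg/L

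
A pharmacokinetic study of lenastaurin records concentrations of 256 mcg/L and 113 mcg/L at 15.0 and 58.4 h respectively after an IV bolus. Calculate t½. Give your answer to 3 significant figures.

36.8 hours

k = ln(C₁/C₂) / (t₂ − t₁) = ln(256/113) / (58.4 − 15.0)
  = 0.8178 / 43.40 = 0.01884 h⁻¹
t½ = ln 2 / k = ln 2 / 0.01884 ≈ 36.8 hours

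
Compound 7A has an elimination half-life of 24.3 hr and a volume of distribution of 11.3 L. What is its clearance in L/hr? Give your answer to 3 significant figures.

0.322 L/hr

k = ln 2 / t½ = ln 2 / 24.3 = 0.02852 hr⁻¹
CL = k · V = 0.02852 × 11.3 ≈ 0.322 L/hr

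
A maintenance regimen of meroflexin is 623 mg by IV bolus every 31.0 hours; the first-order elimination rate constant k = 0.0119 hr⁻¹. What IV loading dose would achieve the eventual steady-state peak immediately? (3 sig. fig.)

Accumulation ratio R = 1 / (1 − e^(−kτ)) = 1 / (1 − e^(−0.01190×31.0)) = 1 / (1 − 0.6915) = 3.241
Loading dose = maintenance dose × R = 623 × 3.241 ≈ 2020 mg

2020 mg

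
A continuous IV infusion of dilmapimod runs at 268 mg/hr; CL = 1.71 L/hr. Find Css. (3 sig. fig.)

Css = infusion rate / CL = 268 / 1.71 ≈ 157 µg/mL

157 µg/mL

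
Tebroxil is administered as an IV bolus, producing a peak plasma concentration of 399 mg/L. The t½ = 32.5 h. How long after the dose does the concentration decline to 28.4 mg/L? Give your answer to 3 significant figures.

k = ln 2 / 32.5 = 0.02133 h⁻¹
C(t) = C₀ e^(−kt)  ⇒  t = ln(C₀/C) / k
t = ln(399/28.4) / 0.02133 = 2.643 / 0.02133 ≈ 124 hours

124 hours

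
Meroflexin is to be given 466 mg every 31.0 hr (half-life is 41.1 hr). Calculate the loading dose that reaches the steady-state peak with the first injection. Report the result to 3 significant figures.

k = ln 2 / 41.1 = 0.01686 hr⁻¹
Accumulation ratio R = 1 / (1 − e^(−kτ)) = 1 / (1 − e^(−0.01686×31.0)) = 1 / (1 − 0.5929) = 2.456
Loading dose = maintenance dose × R = 466 × 2.456 ≈ 1140 mg

1140 mg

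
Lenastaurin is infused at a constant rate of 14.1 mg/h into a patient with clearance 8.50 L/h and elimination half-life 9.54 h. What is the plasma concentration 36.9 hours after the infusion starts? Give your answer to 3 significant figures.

1.55 mg/L

Css = rate / CL = 14.1 / 8.50 = 1.659 mg/L
k = ln 2 / 9.54 = 0.07266 h⁻¹
C(t) = Css (1 − e^(−kt)) = 1.659 × (1 − e^(−2.681)) = 1.659 × 0.9315 ≈ 1.55 mg/L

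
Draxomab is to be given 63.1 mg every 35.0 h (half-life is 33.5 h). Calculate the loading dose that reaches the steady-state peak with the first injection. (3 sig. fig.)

122 mg

k = ln 2 / 33.5 = 0.02069 h⁻¹
Accumulation ratio R = 1 / (1 − e^(−kτ)) = 1 / (1 − e^(−0.02069×35.0)) = 1 / (1 − 0.4847) = 1.941
Loading dose = maintenance dose × R = 63.1 × 1.941 ≈ 122 mg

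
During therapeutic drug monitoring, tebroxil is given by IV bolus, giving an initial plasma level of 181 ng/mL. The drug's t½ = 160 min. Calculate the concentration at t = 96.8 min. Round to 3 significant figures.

119 ng/mL

k = ln 2 / 160 = 0.004332 min⁻¹
96.8 min is 0.6050 half-lives, so C = 181 × (1/2)^0.6050 = 181 × 0.6575 ≈ 119 ng/mL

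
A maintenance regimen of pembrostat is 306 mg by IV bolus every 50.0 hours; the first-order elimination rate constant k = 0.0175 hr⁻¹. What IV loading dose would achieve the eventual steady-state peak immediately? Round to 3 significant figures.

Accumulation ratio R = 1 / (1 − e^(−kτ)) = 1 / (1 − e^(−0.01750×50.0)) = 1 / (1 − 0.4169) = 1.715
Loading dose = maintenance dose × R = 306 × 1.715 ≈ 525 mg

525 mg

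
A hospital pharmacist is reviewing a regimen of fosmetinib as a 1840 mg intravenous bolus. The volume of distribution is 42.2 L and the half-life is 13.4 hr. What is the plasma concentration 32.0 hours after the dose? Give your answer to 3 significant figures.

8.33 µg/mL

C₀ = dose / V = 1840 / 42.2 = 43.60 µg/mL
k = ln 2 / 13.4 = 0.05173 hr⁻¹
C(t) = C₀ e^(−kt) = 43.60 × e^(−0.05173 × 32.0) = 43.60 × e^(−1.655) = 43.60 × 0.1910 ≈ 8.33 µg/mL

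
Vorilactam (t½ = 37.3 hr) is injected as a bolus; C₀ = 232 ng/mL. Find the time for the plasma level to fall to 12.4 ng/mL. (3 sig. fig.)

k = ln 2 / 37.3 = 0.01858 hr⁻¹
C(t) = C₀ e^(−kt)  ⇒  t = ln(C₀/C) / k
t = ln(232/12.4) / 0.01858 = 2.929 / 0.01858 ≈ 158 hours

158 hours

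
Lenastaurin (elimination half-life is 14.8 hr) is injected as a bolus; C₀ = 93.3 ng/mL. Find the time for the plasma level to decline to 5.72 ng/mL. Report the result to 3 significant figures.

k = ln 2 / 14.8 = 0.04683 hr⁻¹
C(t) = C₀ e^(−kt)  ⇒  t = ln(C₀/C) / k
t = ln(93.3/5.72) / 0.04683 = 2.792 / 0.04683 ≈ 59.6 hours

59.6 hours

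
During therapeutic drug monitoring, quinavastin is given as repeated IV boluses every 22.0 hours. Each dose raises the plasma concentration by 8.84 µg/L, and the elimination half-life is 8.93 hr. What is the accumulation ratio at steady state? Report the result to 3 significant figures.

k = ln 2 / 8.93 = 0.07762 hr⁻¹
Fraction remaining after one interval: e^(−kτ) = e^(−0.07762 × 22.0) = 0.1813
R = 1 / (1 − 0.1813) = 1 / 0.8187 ≈ 1.22

1.22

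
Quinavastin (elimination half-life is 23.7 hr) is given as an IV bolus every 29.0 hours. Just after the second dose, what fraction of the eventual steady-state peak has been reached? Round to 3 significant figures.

0.817

k = ln 2 / 23.7 = 0.02925 hr⁻¹
f_n = 1 − e^(−nkτ) = 1 − e^(−2 × 0.02925 × 29.0) = 1 − e^(−1.696) = 1 − 0.1834 ≈ 0.817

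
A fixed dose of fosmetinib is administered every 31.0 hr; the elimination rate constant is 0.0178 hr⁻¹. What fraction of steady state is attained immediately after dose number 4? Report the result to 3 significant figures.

f_n = 1 − e^(−nkτ) = 1 − e^(−4 × 0.01780 × 31.0) = 1 − e^(−2.207) = 1 − 0.1100 ≈ 0.890

0.890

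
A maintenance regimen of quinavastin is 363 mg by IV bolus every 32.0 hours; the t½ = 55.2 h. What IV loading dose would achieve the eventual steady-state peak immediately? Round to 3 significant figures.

1100 mg

k = ln 2 / 55.2 = 0.01256 h⁻¹
Accumulation ratio R = 1 / (1 − e^(−kτ)) = 1 / (1 − e^(−0.01256×32.0)) = 1 / (1 − 0.6691) = 3.022
Loading dose = maintenance dose × R = 363 × 3.022 ≈ 1100 mg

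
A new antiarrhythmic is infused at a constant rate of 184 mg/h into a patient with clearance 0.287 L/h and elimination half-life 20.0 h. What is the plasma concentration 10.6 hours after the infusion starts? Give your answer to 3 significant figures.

197 mg/L

Css = rate / CL = 184 / 0.287 = 641.1 mg/L
k = ln 2 / 20.0 = 0.03466 h⁻¹
C(t) = Css (1 − e^(−kt)) = 641.1 × (1 − e^(−0.3674)) = 641.1 × 0.3074 ≈ 197 mg/L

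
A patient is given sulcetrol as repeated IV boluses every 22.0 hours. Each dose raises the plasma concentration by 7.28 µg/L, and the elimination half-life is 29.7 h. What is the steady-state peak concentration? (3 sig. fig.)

k = ln 2 / 29.7 = 0.02334 h⁻¹
Fraction remaining after one interval: e^(−kτ) = e^(−0.02334 × 22.0) = 0.5984
R = 1 / (1 − 0.5984) = 2.490
Css,max = 7.28 × 2.490 ≈ 18.1 µg/L

18.1 µg/L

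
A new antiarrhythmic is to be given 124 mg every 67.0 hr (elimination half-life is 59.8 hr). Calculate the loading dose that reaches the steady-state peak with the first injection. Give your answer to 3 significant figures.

k = ln 2 / 59.8 = 0.01159 hr⁻¹
Accumulation ratio R = 1 / (1 − e^(−kτ)) = 1 / (1 − e^(−0.01159×67.0)) = 1 / (1 − 0.4600) = 1.852
Loading dose = maintenance dose × R = 124 × 1.852 ≈ 230 mg

230 mg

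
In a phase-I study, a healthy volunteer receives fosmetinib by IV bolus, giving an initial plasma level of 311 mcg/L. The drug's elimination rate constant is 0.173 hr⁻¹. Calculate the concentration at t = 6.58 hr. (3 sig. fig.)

99.6 mcg/L

C(t) = C₀ e^(−kt) = 311 × e^(−0.1730 × 6.58) = 311 × e^(−1.138) = 311 × 0.3204 ≈ 99.6 mcg/L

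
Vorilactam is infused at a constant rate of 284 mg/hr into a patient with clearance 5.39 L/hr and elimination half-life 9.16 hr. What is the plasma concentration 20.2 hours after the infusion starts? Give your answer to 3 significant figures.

Css = rate / CL = 284 / 5.39 = 52.69 mg/L
k = ln 2 / 9.16 = 0.07567 hr⁻¹
C(t) = Css (1 − e^(−kt)) = 52.69 × (1 − e^(−1.529)) = 52.69 × 0.7832 ≈ 41.3 mg/L

41.3 mg/L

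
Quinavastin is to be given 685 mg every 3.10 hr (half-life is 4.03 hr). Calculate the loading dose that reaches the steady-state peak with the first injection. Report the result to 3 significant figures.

1660 mg

k = ln 2 / 4.03 = 0.1720 hr⁻¹
Accumulation ratio R = 1 / (1 − e^(−kτ)) = 1 / (1 − e^(−0.1720×3.10)) = 1 / (1 − 0.5867) = 2.420
Loading dose = maintenance dose × R = 685 × 2.420 ≈ 1660 mg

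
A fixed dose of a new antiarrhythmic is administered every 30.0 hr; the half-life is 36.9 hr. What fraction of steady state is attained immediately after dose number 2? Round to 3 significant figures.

k = ln 2 / 36.9 = 0.01878 hr⁻¹
f_n = 1 − e^(−nkτ) = 1 − e^(−2 × 0.01878 × 30.0) = 1 − e^(−1.127) = 1 − 0.3240 ≈ 0.676

0.676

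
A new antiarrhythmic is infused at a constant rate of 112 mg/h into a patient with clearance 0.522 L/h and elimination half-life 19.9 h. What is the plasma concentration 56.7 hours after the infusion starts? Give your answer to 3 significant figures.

185 mg/L

Css = rate / CL = 112 / 0.522 = 214.6 mg/L
k = ln 2 / 19.9 = 0.03483 h⁻¹
C(t) = Css (1 − e^(−kt)) = 214.6 × (1 − e^(−1.975)) = 214.6 × 0.8612 ≈ 185 mg/L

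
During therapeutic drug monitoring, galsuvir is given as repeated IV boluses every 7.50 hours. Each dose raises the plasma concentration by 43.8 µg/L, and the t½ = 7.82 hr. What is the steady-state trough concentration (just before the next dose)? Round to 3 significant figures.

46.4 µg/L

k = ln 2 / 7.82 = 0.08864 hr⁻¹
Fraction remaining after one interval: e^(−kτ) = e^(−0.08864 × 7.50) = 0.5144
R = 1 / (1 − 0.5144) = 2.059
Css,max = 43.8 × 2.059 = 90.19 µg/L
Css,min = Css,max × e^(−kτ) = 90.19 × 0.5144 ≈ 46.4 µg/L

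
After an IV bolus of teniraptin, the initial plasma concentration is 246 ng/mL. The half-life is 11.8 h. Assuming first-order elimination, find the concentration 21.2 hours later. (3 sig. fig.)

70.8 ng/mL

k = ln 2 / 11.8 = 0.05874 h⁻¹
21.2 h is 1.797 half-lives, so C = 246 × (1/2)^1.797 = 246 × 0.2879 ≈ 70.8 ng/mL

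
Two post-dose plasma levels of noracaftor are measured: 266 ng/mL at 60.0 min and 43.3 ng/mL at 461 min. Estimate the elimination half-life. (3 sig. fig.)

153 minutes

k = ln(C₁/C₂) / (t₂ − t₁) = ln(266/43.3) / (461 − 60.0)
  = 1.815 / 401.0 = 0.004527 min⁻¹
t½ = ln 2 / k = ln 2 / 0.004527 ≈ 153 minutes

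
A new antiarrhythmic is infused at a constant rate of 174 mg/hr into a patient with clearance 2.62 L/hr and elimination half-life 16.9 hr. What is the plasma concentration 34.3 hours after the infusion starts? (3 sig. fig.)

50.1 mg/L

Css = rate / CL = 174 / 2.62 = 66.41 mg/L
k = ln 2 / 16.9 = 0.04101 hr⁻¹
C(t) = Css (1 − e^(−kt)) = 66.41 × (1 − e^(−1.407)) = 66.41 × 0.7551 ≈ 50.1 mg/L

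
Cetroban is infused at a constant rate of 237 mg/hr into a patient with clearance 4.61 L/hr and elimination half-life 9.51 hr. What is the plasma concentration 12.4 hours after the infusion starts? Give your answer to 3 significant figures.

Css = rate / CL = 237 / 4.61 = 51.41 mg/L
k = ln 2 / 9.51 = 0.07289 hr⁻¹
C(t) = Css (1 − e^(−kt)) = 51.41 × (1 − e^(−0.9038)) = 51.41 × 0.5950 ≈ 30.6 mg/L

30.6 mg/L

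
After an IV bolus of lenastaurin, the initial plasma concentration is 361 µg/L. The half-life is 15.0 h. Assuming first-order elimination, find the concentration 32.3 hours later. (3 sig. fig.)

k = ln 2 / 15.0 = 0.04621 h⁻¹
32.3 h is 2.153 half-lives, so C = 361 × (1/2)^2.153 = 361 × 0.2248 ≈ 81.2 µg/L

81.2 µg/L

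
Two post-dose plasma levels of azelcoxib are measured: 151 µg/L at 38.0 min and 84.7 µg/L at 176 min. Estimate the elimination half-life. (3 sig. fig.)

k = ln(C₁/C₂) / (t₂ − t₁) = ln(151/84.7) / (176 − 38.0)
  = 0.5782 / 138.0 = 0.004190 min⁻¹
t½ = ln 2 / k = ln 2 / 0.004190 ≈ 165 minutes

165 minutes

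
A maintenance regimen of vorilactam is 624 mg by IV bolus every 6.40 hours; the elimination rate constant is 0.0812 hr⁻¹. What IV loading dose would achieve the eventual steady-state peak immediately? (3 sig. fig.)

Accumulation ratio R = 1 / (1 − e^(−kτ)) = 1 / (1 − e^(−0.08120×6.40)) = 1 / (1 − 0.5947) = 2.467
Loading dose = maintenance dose × R = 624 × 2.467 ≈ 1540 mg

1540 mg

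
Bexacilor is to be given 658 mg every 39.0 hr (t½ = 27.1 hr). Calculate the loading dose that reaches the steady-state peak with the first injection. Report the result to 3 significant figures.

k = ln 2 / 27.1 = 0.02558 hr⁻¹
Accumulation ratio R = 1 / (1 − e^(−kτ)) = 1 / (1 − e^(−0.02558×39.0)) = 1 / (1 − 0.3688) = 1.584
Loading dose = maintenance dose × R = 658 × 1.584 ≈ 1040 mg

1040 mg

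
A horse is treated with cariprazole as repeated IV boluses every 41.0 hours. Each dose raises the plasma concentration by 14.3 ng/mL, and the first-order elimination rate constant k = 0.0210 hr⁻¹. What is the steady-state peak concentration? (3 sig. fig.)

24.8 ng/mL

Fraction remaining after one interval: e^(−kτ) = e^(−0.02100 × 41.0) = 0.4227
R = 1 / (1 − 0.4227) = 1.732
Css,max = 14.3 × 1.732 ≈ 24.8 ng/mL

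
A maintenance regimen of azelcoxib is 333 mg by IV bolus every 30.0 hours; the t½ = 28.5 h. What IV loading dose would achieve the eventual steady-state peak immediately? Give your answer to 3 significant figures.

643 mg

k = ln 2 / 28.5 = 0.02432 h⁻¹
Accumulation ratio R = 1 / (1 − e^(−kτ)) = 1 / (1 − e^(−0.02432×30.0)) = 1 / (1 − 0.4821) = 1.931
Loading dose = maintenance dose × R = 333 × 1.931 ≈ 643 mg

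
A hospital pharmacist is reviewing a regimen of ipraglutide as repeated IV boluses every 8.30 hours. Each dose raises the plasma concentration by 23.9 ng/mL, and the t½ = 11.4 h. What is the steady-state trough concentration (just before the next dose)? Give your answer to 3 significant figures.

36.4 ng/mL

k = ln 2 / 11.4 = 0.06080 h⁻¹
Fraction remaining after one interval: e^(−kτ) = e^(−0.06080 × 8.30) = 0.6037
R = 1 / (1 − 0.6037) = 2.523
Css,max = 23.9 × 2.523 = 60.31 ng/mL
Css,min = Css,max × e^(−kτ) = 60.31 × 0.6037 ≈ 36.4 ng/mL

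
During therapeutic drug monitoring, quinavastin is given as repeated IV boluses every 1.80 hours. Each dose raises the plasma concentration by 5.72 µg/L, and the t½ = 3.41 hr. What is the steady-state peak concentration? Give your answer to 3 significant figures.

18.7 µg/L

k = ln 2 / 3.41 = 0.2033 hr⁻¹
Fraction remaining after one interval: e^(−kτ) = e^(−0.2033 × 1.80) = 0.6936
R = 1 / (1 − 0.6936) = 3.264
Css,max = 5.72 × 3.264 ≈ 18.7 µg/L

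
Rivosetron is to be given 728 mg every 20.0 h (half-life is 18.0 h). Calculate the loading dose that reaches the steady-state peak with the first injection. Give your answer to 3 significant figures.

1360 mg

k = ln 2 / 18.0 = 0.03851 h⁻¹
Accumulation ratio R = 1 / (1 − e^(−kτ)) = 1 / (1 − e^(−0.03851×20.0)) = 1 / (1 − 0.4629) = 1.862
Loading dose = maintenance dose × R = 728 × 1.862 ≈ 1360 mg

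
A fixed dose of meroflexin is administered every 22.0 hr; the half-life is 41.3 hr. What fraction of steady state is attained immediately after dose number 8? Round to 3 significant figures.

k = ln 2 / 41.3 = 0.01678 hr⁻¹
f_n = 1 − e^(−nkτ) = 1 − e^(−8 × 0.01678 × 22.0) = 1 − e^(−2.954) = 1 − 0.05214 ≈ 0.948

0.948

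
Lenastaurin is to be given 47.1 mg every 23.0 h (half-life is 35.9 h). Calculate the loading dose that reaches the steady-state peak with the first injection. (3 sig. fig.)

k = ln 2 / 35.9 = 0.01931 h⁻¹
Accumulation ratio R = 1 / (1 − e^(−kτ)) = 1 / (1 − e^(−0.01931×23.0)) = 1 / (1 − 0.6414) = 2.789
Loading dose = maintenance dose × R = 47.1 × 2.789 ≈ 131 mg

131 mg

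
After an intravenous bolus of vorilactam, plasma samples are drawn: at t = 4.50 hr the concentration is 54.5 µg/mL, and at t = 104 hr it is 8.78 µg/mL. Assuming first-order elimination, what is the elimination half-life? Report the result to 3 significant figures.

37.8 hours

k = ln(C₁/C₂) / (t₂ − t₁) = ln(54.5/8.78) / (104 − 4.50)
  = 1.826 / 99.50 = 0.01835 hr⁻¹
t½ = ln 2 / k = ln 2 / 0.01835 ≈ 37.8 hours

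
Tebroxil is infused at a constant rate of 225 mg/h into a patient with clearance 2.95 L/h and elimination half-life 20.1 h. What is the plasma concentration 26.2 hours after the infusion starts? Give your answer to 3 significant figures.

Css = rate / CL = 225 / 2.95 = 76.27 µg/mL
k = ln 2 / 20.1 = 0.03448 h⁻¹
C(t) = Css (1 − e^(−kt)) = 76.27 × (1 − e^(−0.9035)) = 76.27 × 0.5949 ≈ 45.4 µg/mL

45.4 µg/mL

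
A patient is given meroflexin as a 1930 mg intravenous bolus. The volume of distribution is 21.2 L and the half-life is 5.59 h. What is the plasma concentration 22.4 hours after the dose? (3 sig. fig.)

C₀ = dose / V = 1930 / 21.2 = 91.04 µg/mL
k = ln 2 / 5.59 = 0.1240 h⁻¹
C(t) = C₀ e^(−kt) = 91.04 × e^(−0.1240 × 22.4) = 91.04 × e^(−2.778) = 91.04 × 0.06219 ≈ 5.66 µg/mL

5.66 µg/mL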